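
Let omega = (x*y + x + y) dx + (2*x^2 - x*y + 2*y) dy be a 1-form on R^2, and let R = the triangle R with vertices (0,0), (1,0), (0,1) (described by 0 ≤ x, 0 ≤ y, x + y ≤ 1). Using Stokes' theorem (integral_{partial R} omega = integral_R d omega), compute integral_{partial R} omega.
integral_(partial R) omega = -1/6

Stokes: integral_partial_R omega = integral_R d omega with d omega = (∂Q/∂x - ∂P/∂y) dx ∧ dy.
  ∂Q/∂x = 4*x - y
  ∂P/∂y = x + 1
  integrand = ∂Q/∂x - ∂P/∂y = 3*x - y - 1.
Integrating over R: integral_0^1 integral_0^{1-x} (3*x - y - 1) dy dx = -1/6.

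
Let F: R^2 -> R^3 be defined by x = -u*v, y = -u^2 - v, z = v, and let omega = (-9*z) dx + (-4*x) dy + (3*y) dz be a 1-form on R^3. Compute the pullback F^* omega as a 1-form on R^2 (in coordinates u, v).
F^* omega = (v*(-8*u^2 + 9*v)) du + (-3*u^2 + 5*u*v - 3*v) dv

Using F^*(f dg) = (f ∘ F) d(g ∘ F), substitute each coordinate x_i by F_i(u, v) in f_i, and replace dx_i by d F_i = (∂F_i/∂u) du + (∂F_i/∂v) dv.
  For the x component: f_1(F) = -9*v; d F_1 = (-v) du + (-u) dv
  For the y component: f_2(F) = 4*u*v; d F_2 = (-2*u) du + (-1) dv
  For the z component: f_3(F) = -3*u^2 - 3*v; d F_3 = (0) du + (1) dv
Combining and collecting du, dv coefficients:
  coeff of du: v*(-8*u^2 + 9*v)
  coeff of dv: -3*u^2 + 5*u*v - 3*v
F^* omega = (v*(-8*u^2 + 9*v)) du + (-3*u^2 + 5*u*v - 3*v) dv.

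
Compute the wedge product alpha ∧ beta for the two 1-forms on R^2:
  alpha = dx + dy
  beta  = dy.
alpha ∧ beta = (1) dx ∧ dy

Distribute the wedge, using dx_i ∧ dx_j = -dx_j ∧ dx_i and dx_i ∧ dx_i = 0. For each pair (i, j) with i < j, the coefficient of dx_i ∧ dx_j in alpha ∧ beta is (alpha_i * beta_j - alpha_j * beta_i). Collecting: alpha ∧ beta = (1) dx ∧ dy.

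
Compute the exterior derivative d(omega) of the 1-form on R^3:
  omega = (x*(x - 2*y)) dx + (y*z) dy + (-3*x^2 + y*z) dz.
d(omega) = (2*x) dx ∧ dy + (-6*x) dx ∧ dz + (-y + z) dy ∧ dz

For a 1-form omega = sum_i f_i dx_i, the exterior derivative is
  d(omega) = sum_{i < j} (∂f_j/∂x_i - ∂f_i/∂x_j) dx_i ∧ dx_j.
  coefficient of dx ∧ dy: ∂f_2/∂x - ∂f_1/∂y = ∂(y*z)/∂x - ∂(x*(x - 2*y))/∂y = 2*x
  coefficient of dx ∧ dz: ∂f_3/∂x - ∂f_1/∂z = ∂(-3*x^2 + y*z)/∂x - ∂(x*(x - 2*y))/∂z = -6*x
  coefficient of dy ∧ dz: ∂f_3/∂y - ∂f_2/∂z = ∂(-3*x^2 + y*z)/∂y - ∂(y*z)/∂z = -y + z
Assembling: d(omega) = (2*x) dx ∧ dy + (-6*x) dx ∧ dz + (-y + z) dy ∧ dz.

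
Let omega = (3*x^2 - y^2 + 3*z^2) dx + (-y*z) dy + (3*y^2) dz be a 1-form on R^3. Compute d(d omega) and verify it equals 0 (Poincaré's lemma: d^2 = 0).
d(d omega) = 0

Step 1: d omega = sum_{i<j} (∂f_j/∂x_i - ∂f_i/∂x_j) dx_i ∧ dx_j:
  coeff of dx ∧ dy: 2*y
  coeff of dx ∧ dz: -6*z
  coeff of dy ∧ dz: 7*y
Step 2: Apply d again to each 2-form coefficient. The only possible 3-form in R^3 is dx ∧ dy ∧ dz, with coefficient
  ∂(coeff of dy∧dz)/∂x - ∂(coeff of dx∧dz)/∂y + ∂(coeff of dx∧dy)/∂z
  = ∂/∂x (7*y) - ∂/∂y (-6*z) + ∂/∂z (2*y).
Each of these terms simplifies to sums of mixed partials that cancel in pairs. The result is 0 (by equality of mixed partials for smooth functions — Schwarz / Clairaut).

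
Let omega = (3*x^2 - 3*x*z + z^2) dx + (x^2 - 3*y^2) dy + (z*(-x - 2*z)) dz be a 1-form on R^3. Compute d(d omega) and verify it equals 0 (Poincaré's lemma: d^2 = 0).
d(d omega) = 0

Step 1: d omega = sum_{i<j} (∂f_j/∂x_i - ∂f_i/∂x_j) dx_i ∧ dx_j:
  coeff of dx ∧ dy: 2*x
  coeff of dx ∧ dz: 3*x - 3*z
  coeff of dy ∧ dz: 0
Step 2: Apply d again to each 2-form coefficient. The only possible 3-form in R^3 is dx ∧ dy ∧ dz, with coefficient
  ∂(coeff of dy∧dz)/∂x - ∂(coeff of dx∧dz)/∂y + ∂(coeff of dx∧dy)/∂z
  = ∂/∂x (0) - ∂/∂y (3*x - 3*z) + ∂/∂z (2*x).
Each of these terms simplifies to sums of mixed partials that cancel in pairs. The result is 0 (by equality of mixed partials for smooth functions — Schwarz / Clairaut).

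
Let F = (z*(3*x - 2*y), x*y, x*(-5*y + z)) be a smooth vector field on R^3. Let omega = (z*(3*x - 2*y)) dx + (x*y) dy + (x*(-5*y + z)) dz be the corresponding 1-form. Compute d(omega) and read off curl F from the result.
d(omega) = (-5*x) dy ∧ dz + (3*x + 3*y - z) dz ∧ dx + (y + 2*z) dx ∧ dy; curl F = (-5*x, 3*x + 3*y - z, y + 2*z)

d omega = sum_{i<j} (∂f_j/∂x_i - ∂f_i/∂x_j) dx_i ∧ dx_j. Under the identification (dy ∧ dz, dz ∧ dx, dx ∧ dy) ↔ (e_x, e_y, e_z), the coefficients are exactly the components of curl F. Compute:
  ∂R/∂y - ∂Q/∂z = (-5*x) - (0) = -5*x
  ∂P/∂z - ∂R/∂x = (3*x - 2*y) - (-5*y + z) = 3*x + 3*y - z
  ∂Q/∂x - ∂P/∂y = (y) - (-2*z) = y + 2*z.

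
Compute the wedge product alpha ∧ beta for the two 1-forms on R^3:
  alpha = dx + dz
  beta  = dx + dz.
alpha ∧ beta = 0

Distribute the wedge, using dx_i ∧ dx_j = -dx_j ∧ dx_i and dx_i ∧ dx_i = 0. For each pair (i, j) with i < j, the coefficient of dx_i ∧ dx_j in alpha ∧ beta is (alpha_i * beta_j - alpha_j * beta_i). Collecting: alpha ∧ beta = 0.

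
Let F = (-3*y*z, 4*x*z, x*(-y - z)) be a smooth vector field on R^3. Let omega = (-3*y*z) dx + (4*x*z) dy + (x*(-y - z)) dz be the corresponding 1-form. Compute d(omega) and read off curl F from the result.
d(omega) = (-5*x) dy ∧ dz + (-2*y + z) dz ∧ dx + (7*z) dx ∧ dy; curl F = (-5*x, -2*y + z, 7*z)

d omega = sum_{i<j} (∂f_j/∂x_i - ∂f_i/∂x_j) dx_i ∧ dx_j. Under the identification (dy ∧ dz, dz ∧ dx, dx ∧ dy) ↔ (e_x, e_y, e_z), the coefficients are exactly the components of curl F. Compute:
  ∂R/∂y - ∂Q/∂z = (-x) - (4*x) = -5*x
  ∂P/∂z - ∂R/∂x = (-3*y) - (-y - z) = -2*y + z
  ∂Q/∂x - ∂P/∂y = (4*z) - (-3*z) = 7*z.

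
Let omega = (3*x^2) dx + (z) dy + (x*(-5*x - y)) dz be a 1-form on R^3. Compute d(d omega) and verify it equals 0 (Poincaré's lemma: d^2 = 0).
d(d omega) = 0

Step 1: d omega = sum_{i<j} (∂f_j/∂x_i - ∂f_i/∂x_j) dx_i ∧ dx_j:
  coeff of dx ∧ dy: 0
  coeff of dx ∧ dz: -10*x - y
  coeff of dy ∧ dz: -x - 1
Step 2: Apply d again to each 2-form coefficient. The only possible 3-form in R^3 is dx ∧ dy ∧ dz, with coefficient
  ∂(coeff of dy∧dz)/∂x - ∂(coeff of dx∧dz)/∂y + ∂(coeff of dx∧dy)/∂z
  = ∂/∂x (-x - 1) - ∂/∂y (-10*x - y) + ∂/∂z (0).
Each of these terms simplifies to sums of mixed partials that cancel in pairs. The result is 0 (by equality of mixed partials for smooth functions — Schwarz / Clairaut).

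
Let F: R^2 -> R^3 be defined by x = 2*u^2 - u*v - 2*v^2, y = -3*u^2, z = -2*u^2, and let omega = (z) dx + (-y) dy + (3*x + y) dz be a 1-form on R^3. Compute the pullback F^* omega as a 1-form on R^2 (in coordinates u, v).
F^* omega = (2*u*(-19*u^2 + 7*u*v + 12*v^2)) du + (2*u^2*(u + 4*v)) dv

Using F^*(f dg) = (f ∘ F) d(g ∘ F), substitute each coordinate x_i by F_i(u, v) in f_i, and replace dx_i by d F_i = (∂F_i/∂u) du + (∂F_i/∂v) dv.
  For the x component: f_1(F) = -2*u^2; d F_1 = (4*u - v) du + (-u - 4*v) dv
  For the y component: f_2(F) = 3*u^2; d F_2 = (-6*u) du + (0) dv
  For the z component: f_3(F) = 3*u^2 - 3*u*v - 6*v^2; d F_3 = (-4*u) du + (0) dv
Combining and collecting du, dv coefficients:
  coeff of du: 2*u*(-19*u^2 + 7*u*v + 12*v^2)
  coeff of dv: 2*u^2*(u + 4*v)
F^* omega = (2*u*(-19*u^2 + 7*u*v + 12*v^2)) du + (2*u^2*(u + 4*v)) dv.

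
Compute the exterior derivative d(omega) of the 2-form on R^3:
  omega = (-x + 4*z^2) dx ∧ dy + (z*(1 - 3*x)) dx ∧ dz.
d(omega) = (8*z) dx ∧ dy ∧ dz

For a 2-form omega = sum_{i<j} g_{ij} dx_i ∧ dx_j, the exterior derivative is
  d(omega) = sum_{i<j} d(g_{ij}) ∧ dx_i ∧ dx_j = sum_{i<j, k} (∂g_{ij}/∂x_k) dx_k ∧ dx_i ∧ dx_j.
Expand each term, using dx_k ∧ dx_i ∧ dx_j = sgn(permutation) dx_{(a)} ∧ dx_{(b)} ∧ dx_{(c)} with (a < b < c) sorted:
  d(-x + 4*z^2) includes (∂/∂z)(-x + 4*z^2) dz = (8*z) dz, which multiplied by dx ∧ dy gives (8*z) dx ∧ dy ∧ dz
Collecting like 3-forms: d(omega) = (8*z) dx ∧ dy ∧ dz.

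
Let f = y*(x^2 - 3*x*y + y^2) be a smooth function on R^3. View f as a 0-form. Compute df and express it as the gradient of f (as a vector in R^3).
df = (y*(2*x - 3*y)) dx + (x^2 - 6*x*y + 3*y^2) dy + (0) dz; grad f = (y*(2*x - 3*y), x^2 - 6*x*y + 3*y^2, 0)

For a 0-form f, d f = (∂f/∂x) dx + (∂f/∂y) dy + (∂f/∂z) dz. The components of the vector representation are exactly the entries of grad f in Cartesian coordinates:
  ∂f/∂x = y*(2*x - 3*y)
  ∂f/∂y = x^2 - 6*x*y + 3*y^2
  ∂f/∂z = 0.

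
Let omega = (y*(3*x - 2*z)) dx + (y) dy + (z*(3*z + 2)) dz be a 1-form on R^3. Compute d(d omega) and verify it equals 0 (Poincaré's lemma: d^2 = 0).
d(d omega) = 0

Step 1: d omega = sum_{i<j} (∂f_j/∂x_i - ∂f_i/∂x_j) dx_i ∧ dx_j:
  coeff of dx ∧ dy: -3*x + 2*z
  coeff of dx ∧ dz: 2*y
  coeff of dy ∧ dz: 0
Step 2: Apply d again to each 2-form coefficient. The only possible 3-form in R^3 is dx ∧ dy ∧ dz, with coefficient
  ∂(coeff of dy∧dz)/∂x - ∂(coeff of dx∧dz)/∂y + ∂(coeff of dx∧dy)/∂z
  = ∂/∂x (0) - ∂/∂y (2*y) + ∂/∂z (-3*x + 2*z).
Each of these terms simplifies to sums of mixed partials that cancel in pairs. The result is 0 (by equality of mixed partials for smooth functions — Schwarz / Clairaut).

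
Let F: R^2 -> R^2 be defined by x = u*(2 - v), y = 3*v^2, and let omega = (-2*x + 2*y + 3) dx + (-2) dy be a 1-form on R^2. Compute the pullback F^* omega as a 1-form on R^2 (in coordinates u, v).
F^* omega = (-2*u*v^2 + 8*u*v - 8*u - 6*v^3 + 12*v^2 - 3*v + 6) du + (-2*u^2*v + 4*u^2 - 6*u*v^2 - 3*u - 12*v) dv

Using F^*(f dg) = (f ∘ F) d(g ∘ F), substitute each coordinate x_i by F_i(u, v) in f_i, and replace dx_i by d F_i = (∂F_i/∂u) du + (∂F_i/∂v) dv.
  For the x component: f_1(F) = 2*u*v - 4*u + 6*v^2 + 3; d F_1 = (2 - v) du + (-u) dv
  For the y component: f_2(F) = -2; d F_2 = (0) du + (6*v) dv
Combining and collecting du, dv coefficients:
  coeff of du: -2*u*v^2 + 8*u*v - 8*u - 6*v^3 + 12*v^2 - 3*v + 6
  coeff of dv: -2*u^2*v + 4*u^2 - 6*u*v^2 - 3*u - 12*v
F^* omega = (-2*u*v^2 + 8*u*v - 8*u - 6*v^3 + 12*v^2 - 3*v + 6) du + (-2*u^2*v + 4*u^2 - 6*u*v^2 - 3*u - 12*v) dv.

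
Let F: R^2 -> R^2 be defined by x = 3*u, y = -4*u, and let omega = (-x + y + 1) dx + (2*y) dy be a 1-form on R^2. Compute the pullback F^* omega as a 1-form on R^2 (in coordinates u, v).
F^* omega = (11*u + 3) du

Using F^*(f dg) = (f ∘ F) d(g ∘ F), substitute each coordinate x_i by F_i(u, v) in f_i, and replace dx_i by d F_i = (∂F_i/∂u) du + (∂F_i/∂v) dv.
  For the x component: f_1(F) = 1 - 7*u; d F_1 = (3) du + (0) dv
  For the y component: f_2(F) = -8*u; d F_2 = (-4) du + (0) dv
Combining and collecting du, dv coefficients:
  coeff of du: 11*u + 3
  coeff of dv: 0
F^* omega = (11*u + 3) du.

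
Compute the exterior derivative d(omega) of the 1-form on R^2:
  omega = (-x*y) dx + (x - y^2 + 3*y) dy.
d(omega) = (x + 1) dx ∧ dy

For a 1-form omega = sum_i f_i dx_i, the exterior derivative is
  d(omega) = sum_{i < j} (∂f_j/∂x_i - ∂f_i/∂x_j) dx_i ∧ dx_j.
  coefficient of dx ∧ dy: ∂f_2/∂x - ∂f_1/∂y = ∂(x - y^2 + 3*y)/∂x - ∂(-x*y)/∂y = x + 1
Assembling: d(omega) = (x + 1) dx ∧ dy.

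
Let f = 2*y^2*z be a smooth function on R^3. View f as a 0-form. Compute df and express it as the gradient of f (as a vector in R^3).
df = (0) dx + (4*y*z) dy + (2*y^2) dz; grad f = (0, 4*y*z, 2*y^2)

For a 0-form f, d f = (∂f/∂x) dx + (∂f/∂y) dy + (∂f/∂z) dz. The components of the vector representation are exactly the entries of grad f in Cartesian coordinates:
  ∂f/∂x = 0
  ∂f/∂y = 4*y*z
  ∂f/∂z = 2*y^2.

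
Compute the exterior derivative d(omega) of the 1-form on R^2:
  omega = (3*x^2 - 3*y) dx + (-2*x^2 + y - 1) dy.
d(omega) = (3 - 4*x) dx ∧ dy

For a 1-form omega = sum_i f_i dx_i, the exterior derivative is
  d(omega) = sum_{i < j} (∂f_j/∂x_i - ∂f_i/∂x_j) dx_i ∧ dx_j.
  coefficient of dx ∧ dy: ∂f_2/∂x - ∂f_1/∂y = ∂(-2*x^2 + y - 1)/∂x - ∂(3*x^2 - 3*y)/∂y = 3 - 4*x
Assembling: d(omega) = (3 - 4*x) dx ∧ dy.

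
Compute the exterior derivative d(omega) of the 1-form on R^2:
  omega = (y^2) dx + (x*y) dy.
d(omega) = (-y) dx ∧ dy

For a 1-form omega = sum_i f_i dx_i, the exterior derivative is
  d(omega) = sum_{i < j} (∂f_j/∂x_i - ∂f_i/∂x_j) dx_i ∧ dx_j.
  coefficient of dx ∧ dy: ∂f_2/∂x - ∂f_1/∂y = ∂(x*y)/∂x - ∂(y^2)/∂y = -y
Assembling: d(omega) = (-y) dx ∧ dy.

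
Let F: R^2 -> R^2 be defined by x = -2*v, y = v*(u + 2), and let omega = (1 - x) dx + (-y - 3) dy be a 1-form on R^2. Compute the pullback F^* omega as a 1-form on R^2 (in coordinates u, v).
F^* omega = (v*(-u*v - 2*v - 3)) du + (-u^2*v - 4*u*v - 3*u - 8*v - 8) dv

Using F^*(f dg) = (f ∘ F) d(g ∘ F), substitute each coordinate x_i by F_i(u, v) in f_i, and replace dx_i by d F_i = (∂F_i/∂u) du + (∂F_i/∂v) dv.
  For the x component: f_1(F) = 2*v + 1; d F_1 = (0) du + (-2) dv
  For the y component: f_2(F) = -u*v - 2*v - 3; d F_2 = (v) du + (u + 2) dv
Combining and collecting du, dv coefficients:
  coeff of du: v*(-u*v - 2*v - 3)
  coeff of dv: -u^2*v - 4*u*v - 3*u - 8*v - 8
F^* omega = (v*(-u*v - 2*v - 3)) du + (-u^2*v - 4*u*v - 3*u - 8*v - 8) dv.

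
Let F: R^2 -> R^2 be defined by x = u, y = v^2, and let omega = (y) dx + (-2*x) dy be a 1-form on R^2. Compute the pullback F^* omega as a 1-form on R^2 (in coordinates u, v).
F^* omega = (v^2) du + (-4*u*v) dv

Using F^*(f dg) = (f ∘ F) d(g ∘ F), substitute each coordinate x_i by F_i(u, v) in f_i, and replace dx_i by d F_i = (∂F_i/∂u) du + (∂F_i/∂v) dv.
  For the x component: f_1(F) = v^2; d F_1 = (1) du + (0) dv
  For the y component: f_2(F) = -2*u; d F_2 = (0) du + (2*v) dv
Combining and collecting du, dv coefficients:
  coeff of du: v^2
  coeff of dv: -4*u*v
F^* omega = (v^2) du + (-4*u*v) dv.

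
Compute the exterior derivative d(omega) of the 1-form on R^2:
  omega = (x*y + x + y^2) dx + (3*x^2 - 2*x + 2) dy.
d(omega) = (5*x - 2*y - 2) dx ∧ dy

For a 1-form omega = sum_i f_i dx_i, the exterior derivative is
  d(omega) = sum_{i < j} (∂f_j/∂x_i - ∂f_i/∂x_j) dx_i ∧ dx_j.
  coefficient of dx ∧ dy: ∂f_2/∂x - ∂f_1/∂y = ∂(3*x^2 - 2*x + 2)/∂x - ∂(x*y + x + y^2)/∂y = 5*x - 2*y - 2
Assembling: d(omega) = (5*x - 2*y - 2) dx ∧ dy.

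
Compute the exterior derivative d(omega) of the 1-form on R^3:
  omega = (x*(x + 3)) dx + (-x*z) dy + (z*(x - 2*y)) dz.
d(omega) = (-z) dx ∧ dy + (z) dx ∧ dz + (x - 2*z) dy ∧ dz

For a 1-form omega = sum_i f_i dx_i, the exterior derivative is
  d(omega) = sum_{i < j} (∂f_j/∂x_i - ∂f_i/∂x_j) dx_i ∧ dx_j.
  coefficient of dx ∧ dy: ∂f_2/∂x - ∂f_1/∂y = ∂(-x*z)/∂x - ∂(x*(x + 3))/∂y = -z
  coefficient of dx ∧ dz: ∂f_3/∂x - ∂f_1/∂z = ∂(z*(x - 2*y))/∂x - ∂(x*(x + 3))/∂z = z
  coefficient of dy ∧ dz: ∂f_3/∂y - ∂f_2/∂z = ∂(z*(x - 2*y))/∂y - ∂(-x*z)/∂z = x - 2*z
Assembling: d(omega) = (-z) dx ∧ dy + (z) dx ∧ dz + (x - 2*z) dy ∧ dz.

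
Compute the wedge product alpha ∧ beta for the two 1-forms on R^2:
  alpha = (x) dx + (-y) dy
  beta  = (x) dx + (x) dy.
alpha ∧ beta = (x*(x + y)) dx ∧ dy

Distribute the wedge, using dx_i ∧ dx_j = -dx_j ∧ dx_i and dx_i ∧ dx_i = 0. For each pair (i, j) with i < j, the coefficient of dx_i ∧ dx_j in alpha ∧ beta is (alpha_i * beta_j - alpha_j * beta_i). Collecting: alpha ∧ beta = (x*(x + y)) dx ∧ dy.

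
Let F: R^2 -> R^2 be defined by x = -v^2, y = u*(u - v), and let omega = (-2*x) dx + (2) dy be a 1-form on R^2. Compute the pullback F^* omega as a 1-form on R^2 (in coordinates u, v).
F^* omega = (4*u - 2*v) du + (-2*u - 4*v^3) dv

Using F^*(f dg) = (f ∘ F) d(g ∘ F), substitute each coordinate x_i by F_i(u, v) in f_i, and replace dx_i by d F_i = (∂F_i/∂u) du + (∂F_i/∂v) dv.
  For the x component: f_1(F) = 2*v^2; d F_1 = (0) du + (-2*v) dv
  For the y component: f_2(F) = 2; d F_2 = (2*u - v) du + (-u) dv
Combining and collecting du, dv coefficients:
  coeff of du: 4*u - 2*v
  coeff of dv: -2*u - 4*v^3
F^* omega = (4*u - 2*v) du + (-2*u - 4*v^3) dv.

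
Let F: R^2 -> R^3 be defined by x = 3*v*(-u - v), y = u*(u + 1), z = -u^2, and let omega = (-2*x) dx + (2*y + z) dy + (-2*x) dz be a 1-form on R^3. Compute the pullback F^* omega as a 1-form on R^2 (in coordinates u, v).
F^* omega = (2*u^3 - 12*u^2*v + 5*u^2 - 30*u*v^2 + 2*u - 18*v^3) du + (18*v*(-u^2 - 3*u*v - 2*v^2)) dv

Using F^*(f dg) = (f ∘ F) d(g ∘ F), substitute each coordinate x_i by F_i(u, v) in f_i, and replace dx_i by d F_i = (∂F_i/∂u) du + (∂F_i/∂v) dv.
  For the x component: f_1(F) = 6*v*(u + v); d F_1 = (-3*v) du + (-3*u - 6*v) dv
  For the y component: f_2(F) = u*(u + 2); d F_2 = (2*u + 1) du + (0) dv
  For the z component: f_3(F) = 6*v*(u + v); d F_3 = (-2*u) du + (0) dv
Combining and collecting du, dv coefficients:
  coeff of du: 2*u^3 - 12*u^2*v + 5*u^2 - 30*u*v^2 + 2*u - 18*v^3
  coeff of dv: 18*v*(-u^2 - 3*u*v - 2*v^2)
F^* omega = (2*u^3 - 12*u^2*v + 5*u^2 - 30*u*v^2 + 2*u - 18*v^3) du + (18*v*(-u^2 - 3*u*v - 2*v^2)) dv.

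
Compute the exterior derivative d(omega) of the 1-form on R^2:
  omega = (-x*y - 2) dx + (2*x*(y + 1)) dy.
d(omega) = (x + 2*y + 2) dx ∧ dy

For a 1-form omega = sum_i f_i dx_i, the exterior derivative is
  d(omega) = sum_{i < j} (∂f_j/∂x_i - ∂f_i/∂x_j) dx_i ∧ dx_j.
  coefficient of dx ∧ dy: ∂f_2/∂x - ∂f_1/∂y = ∂(2*x*(y + 1))/∂x - ∂(-x*y - 2)/∂y = x + 2*y + 2
Assembling: d(omega) = (x + 2*y + 2) dx ∧ dy.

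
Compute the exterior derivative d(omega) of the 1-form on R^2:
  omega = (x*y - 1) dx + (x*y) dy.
d(omega) = (-x + y) dx ∧ dy

For a 1-form omega = sum_i f_i dx_i, the exterior derivative is
  d(omega) = sum_{i < j} (∂f_j/∂x_i - ∂f_i/∂x_j) dx_i ∧ dx_j.
  coefficient of dx ∧ dy: ∂f_2/∂x - ∂f_1/∂y = ∂(x*y)/∂x - ∂(x*y - 1)/∂y = -x + y
Assembling: d(omega) = (-x + y) dx ∧ dy.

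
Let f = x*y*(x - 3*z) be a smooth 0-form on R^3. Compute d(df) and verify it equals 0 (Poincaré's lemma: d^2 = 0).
d(df) = 0

Step 1: df = sum_i (∂f/∂x_i) dx_i = (y*(2*x - 3*z)) dx + (x*(x - 3*z)) dy + (-3*x*y) dz.
Step 2: Apply d again. Using the 1-form formula, the coefficient of dx ∧ dy in d(df) is ∂^2 f/∂x ∂y - ∂^2 f/∂y ∂x = (2*x - 3*z) - (2*x - 3*z) = 0 (equality of mixed partials for smooth f).
Similarly for dx ∧ dz and dy ∧ dz — all coefficients vanish. So d(df) = 0.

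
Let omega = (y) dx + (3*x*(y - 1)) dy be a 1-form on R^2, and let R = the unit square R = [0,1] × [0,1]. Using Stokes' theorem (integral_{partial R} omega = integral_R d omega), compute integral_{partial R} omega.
integral_(partial R) omega = -5/2

Stokes: integral_partial_R omega = integral_R d omega with d omega = (∂Q/∂x - ∂P/∂y) dx ∧ dy.
  ∂Q/∂x = 3*y - 3
  ∂P/∂y = 1
  integrand = ∂Q/∂x - ∂P/∂y = 3*y - 4.
Integrating over R: integral_0^1 integral_0^1 (3*y - 4) dx dy = -5/2.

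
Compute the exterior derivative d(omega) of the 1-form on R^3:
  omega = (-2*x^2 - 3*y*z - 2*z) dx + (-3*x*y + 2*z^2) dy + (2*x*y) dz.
d(omega) = (-3*y + 3*z) dx ∧ dy + (5*y + 2) dx ∧ dz + (2*x - 4*z) dy ∧ dz

For a 1-form omega = sum_i f_i dx_i, the exterior derivative is
  d(omega) = sum_{i < j} (∂f_j/∂x_i - ∂f_i/∂x_j) dx_i ∧ dx_j.
  coefficient of dx ∧ dy: ∂f_2/∂x - ∂f_1/∂y = ∂(-3*x*y + 2*z^2)/∂x - ∂(-2*x^2 - 3*y*z - 2*z)/∂y = -3*y + 3*z
  coefficient of dx ∧ dz: ∂f_3/∂x - ∂f_1/∂z = ∂(2*x*y)/∂x - ∂(-2*x^2 - 3*y*z - 2*z)/∂z = 5*y + 2
  coefficient of dy ∧ dz: ∂f_3/∂y - ∂f_2/∂z = ∂(2*x*y)/∂y - ∂(-3*x*y + 2*z^2)/∂z = 2*x - 4*z
Assembling: d(omega) = (-3*y + 3*z) dx ∧ dy + (5*y + 2) dx ∧ dz + (2*x - 4*z) dy ∧ dz.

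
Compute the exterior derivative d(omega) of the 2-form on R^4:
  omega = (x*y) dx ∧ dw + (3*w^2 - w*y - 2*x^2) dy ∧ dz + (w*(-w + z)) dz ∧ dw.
d(omega) = (-x) dx ∧ dy ∧ dw + (-4*x) dx ∧ dy ∧ dz + (6*w - y) dy ∧ dz ∧ dw

For a 2-form omega = sum_{i<j} g_{ij} dx_i ∧ dx_j, the exterior derivative is
  d(omega) = sum_{i<j} d(g_{ij}) ∧ dx_i ∧ dx_j = sum_{i<j, k} (∂g_{ij}/∂x_k) dx_k ∧ dx_i ∧ dx_j.
Expand each term, using dx_k ∧ dx_i ∧ dx_j = sgn(permutation) dx_{(a)} ∧ dx_{(b)} ∧ dx_{(c)} with (a < b < c) sorted:
  d(x*y) includes (∂/∂y)(x*y) dy = (x) dy, which multiplied by dx ∧ dw gives (-x) dx ∧ dy ∧ dw
  d(3*w^2 - w*y - 2*x^2) includes (∂/∂x)(3*w^2 - w*y - 2*x^2) dx = (-4*x) dx, which multiplied by dy ∧ dz gives (-4*x) dx ∧ dy ∧ dz
  d(3*w^2 - w*y - 2*x^2) includes (∂/∂w)(3*w^2 - w*y - 2*x^2) dw = (6*w - y) dw, which multiplied by dy ∧ dz gives (6*w - y) dy ∧ dz ∧ dw
Collecting like 3-forms: d(omega) = (-x) dx ∧ dy ∧ dw + (-4*x) dx ∧ dy ∧ dz + (6*w - y) dy ∧ dz ∧ dw.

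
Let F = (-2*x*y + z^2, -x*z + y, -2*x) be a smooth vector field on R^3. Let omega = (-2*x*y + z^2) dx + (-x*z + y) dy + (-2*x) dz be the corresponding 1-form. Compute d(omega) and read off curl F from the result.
d(omega) = (x) dy ∧ dz + (2*z + 2) dz ∧ dx + (2*x - z) dx ∧ dy; curl F = (x, 2*z + 2, 2*x - z)

d omega = sum_{i<j} (∂f_j/∂x_i - ∂f_i/∂x_j) dx_i ∧ dx_j. Under the identification (dy ∧ dz, dz ∧ dx, dx ∧ dy) ↔ (e_x, e_y, e_z), the coefficients are exactly the components of curl F. Compute:
  ∂R/∂y - ∂Q/∂z = (0) - (-x) = x
  ∂P/∂z - ∂R/∂x = (2*z) - (-2) = 2*z + 2
  ∂Q/∂x - ∂P/∂y = (-z) - (-2*x) = 2*x - z.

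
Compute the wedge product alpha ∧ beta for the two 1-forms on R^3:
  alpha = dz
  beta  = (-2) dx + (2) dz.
alpha ∧ beta = (2) dx ∧ dz

Distribute the wedge, using dx_i ∧ dx_j = -dx_j ∧ dx_i and dx_i ∧ dx_i = 0. For each pair (i, j) with i < j, the coefficient of dx_i ∧ dx_j in alpha ∧ beta is (alpha_i * beta_j - alpha_j * beta_i). Collecting: alpha ∧ beta = (2) dx ∧ dz.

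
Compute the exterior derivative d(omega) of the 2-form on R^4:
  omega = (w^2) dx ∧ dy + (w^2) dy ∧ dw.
d(omega) = (2*w) dx ∧ dy ∧ dw

For a 2-form omega = sum_{i<j} g_{ij} dx_i ∧ dx_j, the exterior derivative is
  d(omega) = sum_{i<j} d(g_{ij}) ∧ dx_i ∧ dx_j = sum_{i<j, k} (∂g_{ij}/∂x_k) dx_k ∧ dx_i ∧ dx_j.
Expand each term, using dx_k ∧ dx_i ∧ dx_j = sgn(permutation) dx_{(a)} ∧ dx_{(b)} ∧ dx_{(c)} with (a < b < c) sorted:
  d(w^2) includes (∂/∂w)(w^2) dw = (2*w) dw, which multiplied by dx ∧ dy gives (2*w) dx ∧ dy ∧ dw
Collecting like 3-forms: d(omega) = (2*w) dx ∧ dy ∧ dw.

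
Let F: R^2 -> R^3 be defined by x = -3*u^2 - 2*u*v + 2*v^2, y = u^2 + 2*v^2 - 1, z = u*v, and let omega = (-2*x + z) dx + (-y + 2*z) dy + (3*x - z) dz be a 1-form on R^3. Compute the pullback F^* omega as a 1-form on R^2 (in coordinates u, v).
F^* omega = (-38*u^3 - 47*u^2*v + 3*u*v^2 + 2*u + 14*v^3) du + (-21*u^3 + 3*u^2*v + 42*u*v^2 - 24*v^3 + 4*v) dv

Using F^*(f dg) = (f ∘ F) d(g ∘ F), substitute each coordinate x_i by F_i(u, v) in f_i, and replace dx_i by d F_i = (∂F_i/∂u) du + (∂F_i/∂v) dv.
  For the x component: f_1(F) = 6*u^2 + 5*u*v - 4*v^2; d F_1 = (-6*u - 2*v) du + (-2*u + 4*v) dv
  For the y component: f_2(F) = -u^2 + 2*u*v - 2*v^2 + 1; d F_2 = (2*u) du + (4*v) dv
  For the z component: f_3(F) = -9*u^2 - 7*u*v + 6*v^2; d F_3 = (v) du + (u) dv
Combining and collecting du, dv coefficients:
  coeff of du: -38*u^3 - 47*u^2*v + 3*u*v^2 + 2*u + 14*v^3
  coeff of dv: -21*u^3 + 3*u^2*v + 42*u*v^2 - 24*v^3 + 4*v
F^* omega = (-38*u^3 - 47*u^2*v + 3*u*v^2 + 2*u + 14*v^3) du + (-21*u^3 + 3*u^2*v + 42*u*v^2 - 24*v^3 + 4*v) dv.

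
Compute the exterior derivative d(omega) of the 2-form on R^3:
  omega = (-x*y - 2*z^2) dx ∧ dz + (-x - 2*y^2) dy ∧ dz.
d(omega) = (x - 1) dx ∧ dy ∧ dz

For a 2-form omega = sum_{i<j} g_{ij} dx_i ∧ dx_j, the exterior derivative is
  d(omega) = sum_{i<j} d(g_{ij}) ∧ dx_i ∧ dx_j = sum_{i<j, k} (∂g_{ij}/∂x_k) dx_k ∧ dx_i ∧ dx_j.
Expand each term, using dx_k ∧ dx_i ∧ dx_j = sgn(permutation) dx_{(a)} ∧ dx_{(b)} ∧ dx_{(c)} with (a < b < c) sorted:
  d(-x*y - 2*z^2) includes (∂/∂y)(-x*y - 2*z^2) dy = (-x) dy, which multiplied by dx ∧ dz gives (x) dx ∧ dy ∧ dz
  d(-x - 2*y^2) includes (∂/∂x)(-x - 2*y^2) dx = (-1) dx, which multiplied by dy ∧ dz gives (-1) dx ∧ dy ∧ dz
Collecting like 3-forms: d(omega) = (x - 1) dx ∧ dy ∧ dz.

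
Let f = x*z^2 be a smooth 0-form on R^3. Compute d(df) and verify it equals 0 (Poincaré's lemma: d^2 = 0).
d(df) = 0

Step 1: df = sum_i (∂f/∂x_i) dx_i = (z^2) dx + (0) dy + (2*x*z) dz.
Step 2: Apply d again. Using the 1-form formula, the coefficient of dx ∧ dy in d(df) is ∂^2 f/∂x ∂y - ∂^2 f/∂y ∂x = (0) - (0) = 0 (equality of mixed partials for smooth f).
Similarly for dx ∧ dz and dy ∧ dz — all coefficients vanish. So d(df) = 0.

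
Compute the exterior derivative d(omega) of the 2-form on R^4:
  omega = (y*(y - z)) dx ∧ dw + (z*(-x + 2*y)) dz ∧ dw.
d(omega) = (-2*y + z) dx ∧ dy ∧ dw + (y - z) dx ∧ dz ∧ dw + (2*z) dy ∧ dz ∧ dw

For a 2-form omega = sum_{i<j} g_{ij} dx_i ∧ dx_j, the exterior derivative is
  d(omega) = sum_{i<j} d(g_{ij}) ∧ dx_i ∧ dx_j = sum_{i<j, k} (∂g_{ij}/∂x_k) dx_k ∧ dx_i ∧ dx_j.
Expand each term, using dx_k ∧ dx_i ∧ dx_j = sgn(permutation) dx_{(a)} ∧ dx_{(b)} ∧ dx_{(c)} with (a < b < c) sorted:
  d(y*(y - z)) includes (∂/∂y)(y*(y - z)) dy = (2*y - z) dy, which multiplied by dx ∧ dw gives (-2*y + z) dx ∧ dy ∧ dw
  d(y*(y - z)) includes (∂/∂z)(y*(y - z)) dz = (-y) dz, which multiplied by dx ∧ dw gives (y) dx ∧ dz ∧ dw
  d(z*(-x + 2*y)) includes (∂/∂x)(z*(-x + 2*y)) dx = (-z) dx, which multiplied by dz ∧ dw gives (-z) dx ∧ dz ∧ dw
  d(z*(-x + 2*y)) includes (∂/∂y)(z*(-x + 2*y)) dy = (2*z) dy, which multiplied by dz ∧ dw gives (2*z) dy ∧ dz ∧ dw
Collecting like 3-forms: d(omega) = (-2*y + z) dx ∧ dy ∧ dw + (y - z) dx ∧ dz ∧ dw + (2*z) dy ∧ dz ∧ dw.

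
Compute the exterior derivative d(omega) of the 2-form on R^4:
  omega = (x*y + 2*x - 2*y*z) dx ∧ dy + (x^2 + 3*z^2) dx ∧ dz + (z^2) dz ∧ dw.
d(omega) = (-2*y) dx ∧ dy ∧ dz

For a 2-form omega = sum_{i<j} g_{ij} dx_i ∧ dx_j, the exterior derivative is
  d(omega) = sum_{i<j} d(g_{ij}) ∧ dx_i ∧ dx_j = sum_{i<j, k} (∂g_{ij}/∂x_k) dx_k ∧ dx_i ∧ dx_j.
Expand each term, using dx_k ∧ dx_i ∧ dx_j = sgn(permutation) dx_{(a)} ∧ dx_{(b)} ∧ dx_{(c)} with (a < b < c) sorted:
  d(x*y + 2*x - 2*y*z) includes (∂/∂z)(x*y + 2*x - 2*y*z) dz = (-2*y) dz, which multiplied by dx ∧ dy gives (-2*y) dx ∧ dy ∧ dz
Collecting like 3-forms: d(omega) = (-2*y) dx ∧ dy ∧ dz.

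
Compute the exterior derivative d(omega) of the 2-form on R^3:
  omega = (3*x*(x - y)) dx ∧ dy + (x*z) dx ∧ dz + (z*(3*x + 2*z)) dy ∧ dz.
d(omega) = (3*z) dx ∧ dy ∧ dz

For a 2-form omega = sum_{i<j} g_{ij} dx_i ∧ dx_j, the exterior derivative is
  d(omega) = sum_{i<j} d(g_{ij}) ∧ dx_i ∧ dx_j = sum_{i<j, k} (∂g_{ij}/∂x_k) dx_k ∧ dx_i ∧ dx_j.
Expand each term, using dx_k ∧ dx_i ∧ dx_j = sgn(permutation) dx_{(a)} ∧ dx_{(b)} ∧ dx_{(c)} with (a < b < c) sorted:
  d(z*(3*x + 2*z)) includes (∂/∂x)(z*(3*x + 2*z)) dx = (3*z) dx, which multiplied by dy ∧ dz gives (3*z) dx ∧ dy ∧ dz
Collecting like 3-forms: d(omega) = (3*z) dx ∧ dy ∧ dz.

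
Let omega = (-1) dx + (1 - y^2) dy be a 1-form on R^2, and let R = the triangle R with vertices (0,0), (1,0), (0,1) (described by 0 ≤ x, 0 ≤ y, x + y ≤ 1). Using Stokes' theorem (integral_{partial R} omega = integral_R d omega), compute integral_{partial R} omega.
integral_(partial R) omega = 0

Stokes: integral_partial_R omega = integral_R d omega with d omega = (∂Q/∂x - ∂P/∂y) dx ∧ dy.
  ∂Q/∂x = 0
  ∂P/∂y = 0
  integrand = ∂Q/∂x - ∂P/∂y = 0.
Integrating over R: integral_0^1 integral_0^{1-x} (0) dy dx = 0.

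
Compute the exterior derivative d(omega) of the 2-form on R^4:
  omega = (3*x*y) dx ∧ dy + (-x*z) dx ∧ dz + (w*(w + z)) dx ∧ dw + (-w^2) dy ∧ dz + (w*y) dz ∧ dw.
d(omega) = (-w) dx ∧ dz ∧ dw + (-w) dy ∧ dz ∧ dw

For a 2-form omega = sum_{i<j} g_{ij} dx_i ∧ dx_j, the exterior derivative is
  d(omega) = sum_{i<j} d(g_{ij}) ∧ dx_i ∧ dx_j = sum_{i<j, k} (∂g_{ij}/∂x_k) dx_k ∧ dx_i ∧ dx_j.
Expand each term, using dx_k ∧ dx_i ∧ dx_j = sgn(permutation) dx_{(a)} ∧ dx_{(b)} ∧ dx_{(c)} with (a < b < c) sorted:
  d(w*(w + z)) includes (∂/∂z)(w*(w + z)) dz = (w) dz, which multiplied by dx ∧ dw gives (-w) dx ∧ dz ∧ dw
  d(-w^2) includes (∂/∂w)(-w^2) dw = (-2*w) dw, which multiplied by dy ∧ dz gives (-2*w) dy ∧ dz ∧ dw
  d(w*y) includes (∂/∂y)(w*y) dy = (w) dy, which multiplied by dz ∧ dw gives (w) dy ∧ dz ∧ dw
Collecting like 3-forms: d(omega) = (-w) dx ∧ dz ∧ dw + (-w) dy ∧ dz ∧ dw.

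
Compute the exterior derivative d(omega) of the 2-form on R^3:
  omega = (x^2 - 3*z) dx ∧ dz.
d(omega) = 0

For a 2-form omega = sum_{i<j} g_{ij} dx_i ∧ dx_j, the exterior derivative is
  d(omega) = sum_{i<j} d(g_{ij}) ∧ dx_i ∧ dx_j = sum_{i<j, k} (∂g_{ij}/∂x_k) dx_k ∧ dx_i ∧ dx_j.
Expand each term, using dx_k ∧ dx_i ∧ dx_j = sgn(permutation) dx_{(a)} ∧ dx_{(b)} ∧ dx_{(c)} with (a < b < c) sorted:

Collecting like 3-forms: d(omega) = 0.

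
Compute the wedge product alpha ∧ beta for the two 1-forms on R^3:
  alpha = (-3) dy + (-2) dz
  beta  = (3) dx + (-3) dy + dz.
alpha ∧ beta = (9) dx ∧ dy + (-9) dy ∧ dz + (6) dx ∧ dz

Distribute the wedge, using dx_i ∧ dx_j = -dx_j ∧ dx_i and dx_i ∧ dx_i = 0. For each pair (i, j) with i < j, the coefficient of dx_i ∧ dx_j in alpha ∧ beta is (alpha_i * beta_j - alpha_j * beta_i). Collecting: alpha ∧ beta = (9) dx ∧ dy + (-9) dy ∧ dz + (6) dx ∧ dz.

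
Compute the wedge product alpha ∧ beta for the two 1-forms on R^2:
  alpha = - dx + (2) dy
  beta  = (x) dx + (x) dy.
alpha ∧ beta = (-3*x) dx ∧ dy

Distribute the wedge, using dx_i ∧ dx_j = -dx_j ∧ dx_i and dx_i ∧ dx_i = 0. For each pair (i, j) with i < j, the coefficient of dx_i ∧ dx_j in alpha ∧ beta is (alpha_i * beta_j - alpha_j * beta_i). Collecting: alpha ∧ beta = (-3*x) dx ∧ dy.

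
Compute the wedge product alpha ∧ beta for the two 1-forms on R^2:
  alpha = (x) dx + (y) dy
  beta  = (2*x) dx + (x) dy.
alpha ∧ beta = (x*(x - 2*y)) dx ∧ dy

Distribute the wedge, using dx_i ∧ dx_j = -dx_j ∧ dx_i and dx_i ∧ dx_i = 0. For each pair (i, j) with i < j, the coefficient of dx_i ∧ dx_j in alpha ∧ beta is (alpha_i * beta_j - alpha_j * beta_i). Collecting: alpha ∧ beta = (x*(x - 2*y)) dx ∧ dy.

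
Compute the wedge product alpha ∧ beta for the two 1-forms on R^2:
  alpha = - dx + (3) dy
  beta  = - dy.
alpha ∧ beta = (1) dx ∧ dy

Distribute the wedge, using dx_i ∧ dx_j = -dx_j ∧ dx_i and dx_i ∧ dx_i = 0. For each pair (i, j) with i < j, the coefficient of dx_i ∧ dx_j in alpha ∧ beta is (alpha_i * beta_j - alpha_j * beta_i). Collecting: alpha ∧ beta = (1) dx ∧ dy.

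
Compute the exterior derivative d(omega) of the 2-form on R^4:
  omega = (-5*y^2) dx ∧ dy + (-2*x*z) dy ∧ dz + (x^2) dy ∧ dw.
d(omega) = (-2*z) dx ∧ dy ∧ dz + (2*x) dx ∧ dy ∧ dw

For a 2-form omega = sum_{i<j} g_{ij} dx_i ∧ dx_j, the exterior derivative is
  d(omega) = sum_{i<j} d(g_{ij}) ∧ dx_i ∧ dx_j = sum_{i<j, k} (∂g_{ij}/∂x_k) dx_k ∧ dx_i ∧ dx_j.
Expand each term, using dx_k ∧ dx_i ∧ dx_j = sgn(permutation) dx_{(a)} ∧ dx_{(b)} ∧ dx_{(c)} with (a < b < c) sorted:
  d(-2*x*z) includes (∂/∂x)(-2*x*z) dx = (-2*z) dx, which multiplied by dy ∧ dz gives (-2*z) dx ∧ dy ∧ dz
  d(x^2) includes (∂/∂x)(x^2) dx = (2*x) dx, which multiplied by dy ∧ dw gives (2*x) dx ∧ dy ∧ dw
Collecting like 3-forms: d(omega) = (-2*z) dx ∧ dy ∧ dz + (2*x) dx ∧ dy ∧ dw.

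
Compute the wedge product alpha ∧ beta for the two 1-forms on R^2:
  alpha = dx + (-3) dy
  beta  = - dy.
alpha ∧ beta = (-1) dx ∧ dy

Distribute the wedge, using dx_i ∧ dx_j = -dx_j ∧ dx_i and dx_i ∧ dx_i = 0. For each pair (i, j) with i < j, the coefficient of dx_i ∧ dx_j in alpha ∧ beta is (alpha_i * beta_j - alpha_j * beta_i). Collecting: alpha ∧ beta = (-1) dx ∧ dy.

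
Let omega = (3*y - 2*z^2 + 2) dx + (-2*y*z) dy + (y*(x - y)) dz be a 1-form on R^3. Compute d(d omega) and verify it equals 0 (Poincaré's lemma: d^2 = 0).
d(d omega) = 0

Step 1: d omega = sum_{i<j} (∂f_j/∂x_i - ∂f_i/∂x_j) dx_i ∧ dx_j:
  coeff of dx ∧ dy: -3
  coeff of dx ∧ dz: y + 4*z
  coeff of dy ∧ dz: x
Step 2: Apply d again to each 2-form coefficient. The only possible 3-form in R^3 is dx ∧ dy ∧ dz, with coefficient
  ∂(coeff of dy∧dz)/∂x - ∂(coeff of dx∧dz)/∂y + ∂(coeff of dx∧dy)/∂z
  = ∂/∂x (x) - ∂/∂y (y + 4*z) + ∂/∂z (-3).
Each of these terms simplifies to sums of mixed partials that cancel in pairs. The result is 0 (by equality of mixed partials for smooth functions — Schwarz / Clairaut).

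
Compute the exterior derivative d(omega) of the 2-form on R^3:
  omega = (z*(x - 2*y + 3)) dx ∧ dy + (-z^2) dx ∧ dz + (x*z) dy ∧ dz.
d(omega) = (x - 2*y + z + 3) dx ∧ dy ∧ dz

For a 2-form omega = sum_{i<j} g_{ij} dx_i ∧ dx_j, the exterior derivative is
  d(omega) = sum_{i<j} d(g_{ij}) ∧ dx_i ∧ dx_j = sum_{i<j, k} (∂g_{ij}/∂x_k) dx_k ∧ dx_i ∧ dx_j.
Expand each term, using dx_k ∧ dx_i ∧ dx_j = sgn(permutation) dx_{(a)} ∧ dx_{(b)} ∧ dx_{(c)} with (a < b < c) sorted:
  d(z*(x - 2*y + 3)) includes (∂/∂z)(z*(x - 2*y + 3)) dz = (x - 2*y + 3) dz, which multiplied by dx ∧ dy gives (x - 2*y + 3) dx ∧ dy ∧ dz
  d(x*z) includes (∂/∂x)(x*z) dx = (z) dx, which multiplied by dy ∧ dz gives (z) dx ∧ dy ∧ dz
Collecting like 3-forms: d(omega) = (x - 2*y + z + 3) dx ∧ dy ∧ dz.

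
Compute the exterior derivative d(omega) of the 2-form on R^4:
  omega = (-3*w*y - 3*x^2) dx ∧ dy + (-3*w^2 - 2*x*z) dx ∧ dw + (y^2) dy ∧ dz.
d(omega) = (-3*y) dx ∧ dy ∧ dw + (2*x) dx ∧ dz ∧ dw

For a 2-form omega = sum_{i<j} g_{ij} dx_i ∧ dx_j, the exterior derivative is
  d(omega) = sum_{i<j} d(g_{ij}) ∧ dx_i ∧ dx_j = sum_{i<j, k} (∂g_{ij}/∂x_k) dx_k ∧ dx_i ∧ dx_j.
Expand each term, using dx_k ∧ dx_i ∧ dx_j = sgn(permutation) dx_{(a)} ∧ dx_{(b)} ∧ dx_{(c)} with (a < b < c) sorted:
  d(-3*w*y - 3*x^2) includes (∂/∂w)(-3*w*y - 3*x^2) dw = (-3*y) dw, which multiplied by dx ∧ dy gives (-3*y) dx ∧ dy ∧ dw
  d(-3*w^2 - 2*x*z) includes (∂/∂z)(-3*w^2 - 2*x*z) dz = (-2*x) dz, which multiplied by dx ∧ dw gives (2*x) dx ∧ dz ∧ dw
Collecting like 3-forms: d(omega) = (-3*y) dx ∧ dy ∧ dw + (2*x) dx ∧ dz ∧ dw.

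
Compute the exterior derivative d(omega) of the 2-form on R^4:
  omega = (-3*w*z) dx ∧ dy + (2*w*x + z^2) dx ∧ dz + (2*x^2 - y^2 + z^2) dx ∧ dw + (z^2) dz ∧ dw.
d(omega) = (-3*w) dx ∧ dy ∧ dz + (2*y - 3*z) dx ∧ dy ∧ dw + (2*x - 2*z) dx ∧ dz ∧ dw

For a 2-form omega = sum_{i<j} g_{ij} dx_i ∧ dx_j, the exterior derivative is
  d(omega) = sum_{i<j} d(g_{ij}) ∧ dx_i ∧ dx_j = sum_{i<j, k} (∂g_{ij}/∂x_k) dx_k ∧ dx_i ∧ dx_j.
Expand each term, using dx_k ∧ dx_i ∧ dx_j = sgn(permutation) dx_{(a)} ∧ dx_{(b)} ∧ dx_{(c)} with (a < b < c) sorted:
  d(-3*w*z) includes (∂/∂z)(-3*w*z) dz = (-3*w) dz, which multiplied by dx ∧ dy gives (-3*w) dx ∧ dy ∧ dz
  d(-3*w*z) includes (∂/∂w)(-3*w*z) dw = (-3*z) dw, which multiplied by dx ∧ dy gives (-3*z) dx ∧ dy ∧ dw
  d(2*w*x + z^2) includes (∂/∂w)(2*w*x + z^2) dw = (2*x) dw, which multiplied by dx ∧ dz gives (2*x) dx ∧ dz ∧ dw
  d(2*x^2 - y^2 + z^2) includes (∂/∂y)(2*x^2 - y^2 + z^2) dy = (-2*y) dy, which multiplied by dx ∧ dw gives (2*y) dx ∧ dy ∧ dw
  d(2*x^2 - y^2 + z^2) includes (∂/∂z)(2*x^2 - y^2 + z^2) dz = (2*z) dz, which multiplied by dx ∧ dw gives (-2*z) dx ∧ dz ∧ dw
Collecting like 3-forms: d(omega) = (-3*w) dx ∧ dy ∧ dz + (2*y - 3*z) dx ∧ dy ∧ dw + (2*x - 2*z) dx ∧ dz ∧ dw.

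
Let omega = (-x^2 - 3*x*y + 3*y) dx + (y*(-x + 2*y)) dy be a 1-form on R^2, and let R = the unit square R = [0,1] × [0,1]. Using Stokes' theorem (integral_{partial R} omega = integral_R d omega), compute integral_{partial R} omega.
integral_(partial R) omega = -2

Stokes: integral_partial_R omega = integral_R d omega with d omega = (∂Q/∂x - ∂P/∂y) dx ∧ dy.
  ∂Q/∂x = -y
  ∂P/∂y = 3 - 3*x
  integrand = ∂Q/∂x - ∂P/∂y = 3*x - y - 3.
Integrating over R: integral_0^1 integral_0^1 (3*x - y - 3) dx dy = -2.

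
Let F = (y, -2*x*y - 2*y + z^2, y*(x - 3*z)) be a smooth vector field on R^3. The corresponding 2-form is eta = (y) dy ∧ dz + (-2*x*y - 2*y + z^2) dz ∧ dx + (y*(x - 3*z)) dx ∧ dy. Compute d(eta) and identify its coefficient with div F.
d(eta) = (-2*x - 3*y - 2) dx ∧ dy ∧ dz; div F = -2*x - 3*y - 2

For a 2-form in R^3 of the form above, applying d gives a 3-form with coefficient ∂P/∂x + ∂Q/∂y + ∂R/∂z:
  ∂P/∂x = 0
  ∂Q/∂y = -2*x - 2
  ∂R/∂z = -3*y
Sum = -2*x - 3*y - 2, which is exactly div F.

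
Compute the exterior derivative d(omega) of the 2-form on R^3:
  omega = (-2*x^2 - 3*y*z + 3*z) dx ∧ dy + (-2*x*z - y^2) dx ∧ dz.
d(omega) = (3 - y) dx ∧ dy ∧ dz

For a 2-form omega = sum_{i<j} g_{ij} dx_i ∧ dx_j, the exterior derivative is
  d(omega) = sum_{i<j} d(g_{ij}) ∧ dx_i ∧ dx_j = sum_{i<j, k} (∂g_{ij}/∂x_k) dx_k ∧ dx_i ∧ dx_j.
Expand each term, using dx_k ∧ dx_i ∧ dx_j = sgn(permutation) dx_{(a)} ∧ dx_{(b)} ∧ dx_{(c)} with (a < b < c) sorted:
  d(-2*x^2 - 3*y*z + 3*z) includes (∂/∂z)(-2*x^2 - 3*y*z + 3*z) dz = (3 - 3*y) dz, which multiplied by dx ∧ dy gives (3 - 3*y) dx ∧ dy ∧ dz
  d(-2*x*z - y^2) includes (∂/∂y)(-2*x*z - y^2) dy = (-2*y) dy, which multiplied by dx ∧ dz gives (2*y) dx ∧ dy ∧ dz
Collecting like 3-forms: d(omega) = (3 - y) dx ∧ dy ∧ dz.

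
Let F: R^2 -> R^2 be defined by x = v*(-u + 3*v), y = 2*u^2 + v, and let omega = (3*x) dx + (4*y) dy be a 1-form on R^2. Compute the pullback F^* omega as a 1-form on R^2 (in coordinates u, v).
F^* omega = (32*u^3 + 3*u*v^2 + 16*u*v - 9*v^3) du + (3*u^2*v + 8*u^2 - 27*u*v^2 + 54*v^3 + 4*v) dv

Using F^*(f dg) = (f ∘ F) d(g ∘ F), substitute each coordinate x_i by F_i(u, v) in f_i, and replace dx_i by d F_i = (∂F_i/∂u) du + (∂F_i/∂v) dv.
  For the x component: f_1(F) = 3*v*(-u + 3*v); d F_1 = (-v) du + (-u + 6*v) dv
  For the y component: f_2(F) = 8*u^2 + 4*v; d F_2 = (4*u) du + (1) dv
Combining and collecting du, dv coefficients:
  coeff of du: 32*u^3 + 3*u*v^2 + 16*u*v - 9*v^3
  coeff of dv: 3*u^2*v + 8*u^2 - 27*u*v^2 + 54*v^3 + 4*v
F^* omega = (32*u^3 + 3*u*v^2 + 16*u*v - 9*v^3) du + (3*u^2*v + 8*u^2 - 27*u*v^2 + 54*v^3 + 4*v) dv.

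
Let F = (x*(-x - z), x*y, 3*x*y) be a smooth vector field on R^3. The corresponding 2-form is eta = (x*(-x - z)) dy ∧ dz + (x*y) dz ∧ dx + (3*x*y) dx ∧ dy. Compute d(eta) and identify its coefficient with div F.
d(eta) = (-x - z) dx ∧ dy ∧ dz; div F = -x - z

For a 2-form in R^3 of the form above, applying d gives a 3-form with coefficient ∂P/∂x + ∂Q/∂y + ∂R/∂z:
  ∂P/∂x = -2*x - z
  ∂Q/∂y = x
  ∂R/∂z = 0
Sum = -x - z, which is exactly div F.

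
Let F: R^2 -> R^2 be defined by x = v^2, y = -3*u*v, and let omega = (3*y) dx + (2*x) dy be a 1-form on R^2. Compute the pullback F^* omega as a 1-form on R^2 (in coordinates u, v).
F^* omega = (-6*v^3) du + (-24*u*v^2) dv

Using F^*(f dg) = (f ∘ F) d(g ∘ F), substitute each coordinate x_i by F_i(u, v) in f_i, and replace dx_i by d F_i = (∂F_i/∂u) du + (∂F_i/∂v) dv.
  For the x component: f_1(F) = -9*u*v; d F_1 = (0) du + (2*v) dv
  For the y component: f_2(F) = 2*v^2; d F_2 = (-3*v) du + (-3*u) dv
Combining and collecting du, dv coefficients:
  coeff of du: -6*v^3
  coeff of dv: -24*u*v^2
F^* omega = (-6*v^3) du + (-24*u*v^2) dv.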